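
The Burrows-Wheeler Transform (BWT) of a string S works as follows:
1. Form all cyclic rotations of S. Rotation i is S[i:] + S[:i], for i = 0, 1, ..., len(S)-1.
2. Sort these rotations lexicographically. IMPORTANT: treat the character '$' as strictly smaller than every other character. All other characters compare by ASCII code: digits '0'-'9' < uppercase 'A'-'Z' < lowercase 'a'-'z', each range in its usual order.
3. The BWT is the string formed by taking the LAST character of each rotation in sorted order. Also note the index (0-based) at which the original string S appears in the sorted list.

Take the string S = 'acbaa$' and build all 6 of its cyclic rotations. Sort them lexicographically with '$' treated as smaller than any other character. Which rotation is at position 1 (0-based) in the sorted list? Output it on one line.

All 6 rotations (rotation i = S[i:]+S[:i]):
  rot[0] = acbaa$
  rot[1] = cbaa$a
  rot[2] = baa$ac
  rot[3] = aa$acb
  rot[4] = a$acba
  rot[5] = $acbaa
Sorted (with $ < everything):
  sorted[0] = $acbaa
  sorted[1] = a$acba
  sorted[2] = aa$acb
  sorted[3] = acbaa$
  sorted[4] = baa$ac
  sorted[5] = cbaa$a
sorted[1] = a$acba

Answer: a$acba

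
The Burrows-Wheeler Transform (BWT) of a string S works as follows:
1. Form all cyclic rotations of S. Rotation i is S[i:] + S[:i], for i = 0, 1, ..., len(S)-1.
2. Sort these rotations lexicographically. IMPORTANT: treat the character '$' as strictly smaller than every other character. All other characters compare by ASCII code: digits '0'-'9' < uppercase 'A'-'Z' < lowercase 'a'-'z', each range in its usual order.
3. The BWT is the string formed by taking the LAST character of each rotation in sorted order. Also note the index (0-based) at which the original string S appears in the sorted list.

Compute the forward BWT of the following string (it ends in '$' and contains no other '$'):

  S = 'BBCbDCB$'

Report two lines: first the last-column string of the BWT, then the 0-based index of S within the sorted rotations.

All 8 rotations (rotation i = S[i:]+S[:i]):
  rot[0] = BBCbDCB$
  rot[1] = BCbDCB$B
  rot[2] = CbDCB$BB
  rot[3] = bDCB$BBC
  rot[4] = DCB$BBCb
  rot[5] = CB$BBCbD
  rot[6] = B$BBCbDC
  rot[7] = $BBCbDCB
Sorted (with $ < everything):
  sorted[0] = $BBCbDCB  (last char: 'B')
  sorted[1] = B$BBCbDC  (last char: 'C')
  sorted[2] = BBCbDCB$  (last char: '$')
  sorted[3] = BCbDCB$B  (last char: 'B')
  sorted[4] = CB$BBCbD  (last char: 'D')
  sorted[5] = CbDCB$BB  (last char: 'B')
  sorted[6] = DCB$BBCb  (last char: 'b')
  sorted[7] = bDCB$BBC  (last char: 'C')
Last column: BC$BDBbC
Original string S is at sorted index 2

Answer: BC$BDBbC
2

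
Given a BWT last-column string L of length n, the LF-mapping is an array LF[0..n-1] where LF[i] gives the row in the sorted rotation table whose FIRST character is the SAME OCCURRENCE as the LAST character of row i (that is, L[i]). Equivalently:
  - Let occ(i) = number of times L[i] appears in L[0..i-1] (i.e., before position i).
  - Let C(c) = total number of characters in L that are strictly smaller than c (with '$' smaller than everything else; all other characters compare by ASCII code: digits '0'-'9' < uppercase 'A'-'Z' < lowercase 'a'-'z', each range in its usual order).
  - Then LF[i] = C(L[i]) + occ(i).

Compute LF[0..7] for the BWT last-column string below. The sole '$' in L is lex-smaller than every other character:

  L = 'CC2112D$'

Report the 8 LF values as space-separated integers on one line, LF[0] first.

Answer: 5 6 3 1 2 4 7 0

Derivation:
Char counts: '$':1, '1':2, '2':2, 'C':2, 'D':1
C (first-col start): C('$')=0, C('1')=1, C('2')=3, C('C')=5, C('D')=7
L[0]='C': occ=0, LF[0]=C('C')+0=5+0=5
L[1]='C': occ=1, LF[1]=C('C')+1=5+1=6
L[2]='2': occ=0, LF[2]=C('2')+0=3+0=3
L[3]='1': occ=0, LF[3]=C('1')+0=1+0=1
L[4]='1': occ=1, LF[4]=C('1')+1=1+1=2
L[5]='2': occ=1, LF[5]=C('2')+1=3+1=4
L[6]='D': occ=0, LF[6]=C('D')+0=7+0=7
L[7]='$': occ=0, LF[7]=C('$')+0=0+0=0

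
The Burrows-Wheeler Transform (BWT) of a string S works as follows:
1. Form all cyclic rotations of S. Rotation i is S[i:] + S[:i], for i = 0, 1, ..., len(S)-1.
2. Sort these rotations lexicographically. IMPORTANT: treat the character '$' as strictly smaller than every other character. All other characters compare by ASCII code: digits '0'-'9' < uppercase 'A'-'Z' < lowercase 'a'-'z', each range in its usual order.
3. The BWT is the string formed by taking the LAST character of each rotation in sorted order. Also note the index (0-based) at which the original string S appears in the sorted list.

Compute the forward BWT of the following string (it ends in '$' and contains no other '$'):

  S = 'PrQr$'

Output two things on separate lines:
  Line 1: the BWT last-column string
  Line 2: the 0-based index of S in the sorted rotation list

Answer: r$rQP
1

Derivation:
All 5 rotations (rotation i = S[i:]+S[:i]):
  rot[0] = PrQr$
  rot[1] = rQr$P
  rot[2] = Qr$Pr
  rot[3] = r$PrQ
  rot[4] = $PrQr
Sorted (with $ < everything):
  sorted[0] = $PrQr  (last char: 'r')
  sorted[1] = PrQr$  (last char: '$')
  sorted[2] = Qr$Pr  (last char: 'r')
  sorted[3] = r$PrQ  (last char: 'Q')
  sorted[4] = rQr$P  (last char: 'P')
Last column: r$rQP
Original string S is at sorted index 1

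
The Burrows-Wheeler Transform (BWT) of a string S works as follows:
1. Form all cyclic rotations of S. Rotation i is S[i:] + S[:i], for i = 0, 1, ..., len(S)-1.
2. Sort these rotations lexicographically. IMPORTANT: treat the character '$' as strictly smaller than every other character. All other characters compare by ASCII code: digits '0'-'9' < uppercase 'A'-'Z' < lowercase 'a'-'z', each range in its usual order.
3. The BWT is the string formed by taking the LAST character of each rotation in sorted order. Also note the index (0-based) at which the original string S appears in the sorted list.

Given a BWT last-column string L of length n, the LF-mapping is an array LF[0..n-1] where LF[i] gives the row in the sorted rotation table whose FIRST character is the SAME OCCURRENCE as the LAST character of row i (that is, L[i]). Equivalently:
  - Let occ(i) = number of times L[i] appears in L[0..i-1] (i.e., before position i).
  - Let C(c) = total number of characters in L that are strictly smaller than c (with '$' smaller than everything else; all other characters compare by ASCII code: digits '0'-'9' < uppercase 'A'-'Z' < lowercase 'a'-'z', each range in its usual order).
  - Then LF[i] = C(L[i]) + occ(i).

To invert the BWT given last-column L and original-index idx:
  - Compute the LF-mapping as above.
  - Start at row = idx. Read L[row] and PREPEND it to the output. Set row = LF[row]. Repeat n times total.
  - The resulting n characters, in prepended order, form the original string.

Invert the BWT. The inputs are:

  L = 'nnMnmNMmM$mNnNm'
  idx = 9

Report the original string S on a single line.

LF mapping: 11 12 1 13 7 4 2 8 3 0 9 5 14 6 10
Walk LF starting at row 9, prepending L[row]:
  step 1: row=9, L[9]='$', prepend. Next row=LF[9]=0
  step 2: row=0, L[0]='n', prepend. Next row=LF[0]=11
  step 3: row=11, L[11]='N', prepend. Next row=LF[11]=5
  step 4: row=5, L[5]='N', prepend. Next row=LF[5]=4
  step 5: row=4, L[4]='m', prepend. Next row=LF[4]=7
  step 6: row=7, L[7]='m', prepend. Next row=LF[7]=8
  step 7: row=8, L[8]='M', prepend. Next row=LF[8]=3
  step 8: row=3, L[3]='n', prepend. Next row=LF[3]=13
  step 9: row=13, L[13]='N', prepend. Next row=LF[13]=6
  step 10: row=6, L[6]='M', prepend. Next row=LF[6]=2
  step 11: row=2, L[2]='M', prepend. Next row=LF[2]=1
  step 12: row=1, L[1]='n', prepend. Next row=LF[1]=12
  step 13: row=12, L[12]='n', prepend. Next row=LF[12]=14
  step 14: row=14, L[14]='m', prepend. Next row=LF[14]=10
  step 15: row=10, L[10]='m', prepend. Next row=LF[10]=9
Reversed output: mmnnMMNnMmmNNn$

Answer: mmnnMMNnMmmNNn$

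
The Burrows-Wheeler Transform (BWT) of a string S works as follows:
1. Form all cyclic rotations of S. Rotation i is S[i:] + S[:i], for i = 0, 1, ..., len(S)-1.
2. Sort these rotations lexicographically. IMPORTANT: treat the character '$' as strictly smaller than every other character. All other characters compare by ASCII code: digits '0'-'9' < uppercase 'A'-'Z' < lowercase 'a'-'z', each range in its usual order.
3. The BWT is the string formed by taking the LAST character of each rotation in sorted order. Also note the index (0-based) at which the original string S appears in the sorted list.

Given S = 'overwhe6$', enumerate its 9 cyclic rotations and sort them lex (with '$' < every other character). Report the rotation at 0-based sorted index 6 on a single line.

Answer: rwhe6$ove

Derivation:
All 9 rotations (rotation i = S[i:]+S[:i]):
  rot[0] = overwhe6$
  rot[1] = verwhe6$o
  rot[2] = erwhe6$ov
  rot[3] = rwhe6$ove
  rot[4] = whe6$over
  rot[5] = he6$overw
  rot[6] = e6$overwh
  rot[7] = 6$overwhe
  rot[8] = $overwhe6
Sorted (with $ < everything):
  sorted[0] = $overwhe6
  sorted[1] = 6$overwhe
  sorted[2] = e6$overwh
  sorted[3] = erwhe6$ov
  sorted[4] = he6$overw
  sorted[5] = overwhe6$
  sorted[6] = rwhe6$ove
  sorted[7] = verwhe6$o
  sorted[8] = whe6$over
sorted[6] = rwhe6$ove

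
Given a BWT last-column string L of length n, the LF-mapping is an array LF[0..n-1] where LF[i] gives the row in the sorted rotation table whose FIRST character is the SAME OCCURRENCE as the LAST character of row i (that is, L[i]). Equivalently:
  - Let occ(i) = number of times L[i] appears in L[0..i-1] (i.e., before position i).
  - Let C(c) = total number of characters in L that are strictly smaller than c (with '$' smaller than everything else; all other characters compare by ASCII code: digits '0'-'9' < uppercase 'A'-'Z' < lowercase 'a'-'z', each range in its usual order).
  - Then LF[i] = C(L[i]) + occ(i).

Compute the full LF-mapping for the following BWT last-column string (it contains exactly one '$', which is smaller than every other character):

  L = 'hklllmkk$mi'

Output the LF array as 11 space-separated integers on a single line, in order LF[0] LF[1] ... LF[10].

Char counts: '$':1, 'h':1, 'i':1, 'k':3, 'l':3, 'm':2
C (first-col start): C('$')=0, C('h')=1, C('i')=2, C('k')=3, C('l')=6, C('m')=9
L[0]='h': occ=0, LF[0]=C('h')+0=1+0=1
L[1]='k': occ=0, LF[1]=C('k')+0=3+0=3
L[2]='l': occ=0, LF[2]=C('l')+0=6+0=6
L[3]='l': occ=1, LF[3]=C('l')+1=6+1=7
L[4]='l': occ=2, LF[4]=C('l')+2=6+2=8
L[5]='m': occ=0, LF[5]=C('m')+0=9+0=9
L[6]='k': occ=1, LF[6]=C('k')+1=3+1=4
L[7]='k': occ=2, LF[7]=C('k')+2=3+2=5
L[8]='$': occ=0, LF[8]=C('$')+0=0+0=0
L[9]='m': occ=1, LF[9]=C('m')+1=9+1=10
L[10]='i': occ=0, LF[10]=C('i')+0=2+0=2

Answer: 1 3 6 7 8 9 4 5 0 10 2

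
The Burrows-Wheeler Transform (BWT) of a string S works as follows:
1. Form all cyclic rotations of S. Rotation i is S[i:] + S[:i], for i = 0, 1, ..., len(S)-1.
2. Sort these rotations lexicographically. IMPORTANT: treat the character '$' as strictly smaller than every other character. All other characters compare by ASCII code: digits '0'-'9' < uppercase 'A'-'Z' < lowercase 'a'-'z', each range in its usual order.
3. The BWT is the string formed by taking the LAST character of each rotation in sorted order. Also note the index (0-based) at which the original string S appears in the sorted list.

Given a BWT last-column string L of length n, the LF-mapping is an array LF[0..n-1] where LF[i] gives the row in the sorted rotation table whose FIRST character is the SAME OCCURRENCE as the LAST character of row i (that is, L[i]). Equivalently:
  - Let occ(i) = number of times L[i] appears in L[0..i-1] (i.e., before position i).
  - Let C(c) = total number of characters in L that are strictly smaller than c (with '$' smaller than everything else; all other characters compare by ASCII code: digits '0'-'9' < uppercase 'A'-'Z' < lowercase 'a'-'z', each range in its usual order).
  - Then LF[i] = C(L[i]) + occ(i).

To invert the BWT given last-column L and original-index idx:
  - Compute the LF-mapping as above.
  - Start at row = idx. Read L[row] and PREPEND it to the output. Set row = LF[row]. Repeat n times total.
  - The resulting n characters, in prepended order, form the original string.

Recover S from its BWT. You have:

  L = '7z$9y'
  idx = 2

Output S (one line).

Answer: 9yz7$

Derivation:
LF mapping: 1 4 0 2 3
Walk LF starting at row 2, prepending L[row]:
  step 1: row=2, L[2]='$', prepend. Next row=LF[2]=0
  step 2: row=0, L[0]='7', prepend. Next row=LF[0]=1
  step 3: row=1, L[1]='z', prepend. Next row=LF[1]=4
  step 4: row=4, L[4]='y', prepend. Next row=LF[4]=3
  step 5: row=3, L[3]='9', prepend. Next row=LF[3]=2
Reversed output: 9yz7$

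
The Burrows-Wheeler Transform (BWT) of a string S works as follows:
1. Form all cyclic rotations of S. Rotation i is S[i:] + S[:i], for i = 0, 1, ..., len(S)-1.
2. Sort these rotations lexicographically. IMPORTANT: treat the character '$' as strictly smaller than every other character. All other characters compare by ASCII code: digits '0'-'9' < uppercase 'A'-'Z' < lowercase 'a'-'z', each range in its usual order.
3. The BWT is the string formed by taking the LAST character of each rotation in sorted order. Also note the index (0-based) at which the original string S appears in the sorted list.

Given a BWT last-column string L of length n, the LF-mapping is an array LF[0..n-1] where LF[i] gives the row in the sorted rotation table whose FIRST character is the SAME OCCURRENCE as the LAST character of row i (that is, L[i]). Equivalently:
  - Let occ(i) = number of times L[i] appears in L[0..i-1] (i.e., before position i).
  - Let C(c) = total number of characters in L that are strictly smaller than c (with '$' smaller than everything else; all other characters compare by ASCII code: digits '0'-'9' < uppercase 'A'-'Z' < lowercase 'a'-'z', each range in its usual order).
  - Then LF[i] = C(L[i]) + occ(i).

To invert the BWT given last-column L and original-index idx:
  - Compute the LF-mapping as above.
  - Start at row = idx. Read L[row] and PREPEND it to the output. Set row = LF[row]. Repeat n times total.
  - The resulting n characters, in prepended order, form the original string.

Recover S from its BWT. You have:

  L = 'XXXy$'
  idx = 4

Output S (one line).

Answer: yXXX$

Derivation:
LF mapping: 1 2 3 4 0
Walk LF starting at row 4, prepending L[row]:
  step 1: row=4, L[4]='$', prepend. Next row=LF[4]=0
  step 2: row=0, L[0]='X', prepend. Next row=LF[0]=1
  step 3: row=1, L[1]='X', prepend. Next row=LF[1]=2
  step 4: row=2, L[2]='X', prepend. Next row=LF[2]=3
  step 5: row=3, L[3]='y', prepend. Next row=LF[3]=4
Reversed output: yXXX$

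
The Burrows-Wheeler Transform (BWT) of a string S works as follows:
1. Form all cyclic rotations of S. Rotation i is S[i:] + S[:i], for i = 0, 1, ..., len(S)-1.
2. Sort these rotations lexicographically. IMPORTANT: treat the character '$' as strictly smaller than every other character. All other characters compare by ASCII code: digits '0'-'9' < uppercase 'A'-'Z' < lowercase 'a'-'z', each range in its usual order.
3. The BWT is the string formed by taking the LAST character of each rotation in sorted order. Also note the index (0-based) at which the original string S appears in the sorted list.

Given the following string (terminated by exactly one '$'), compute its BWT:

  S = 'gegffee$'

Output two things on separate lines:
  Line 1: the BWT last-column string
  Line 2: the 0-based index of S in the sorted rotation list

All 8 rotations (rotation i = S[i:]+S[:i]):
  rot[0] = gegffee$
  rot[1] = egffee$g
  rot[2] = gffee$ge
  rot[3] = ffee$geg
  rot[4] = fee$gegf
  rot[5] = ee$gegff
  rot[6] = e$gegffe
  rot[7] = $gegffee
Sorted (with $ < everything):
  sorted[0] = $gegffee  (last char: 'e')
  sorted[1] = e$gegffe  (last char: 'e')
  sorted[2] = ee$gegff  (last char: 'f')
  sorted[3] = egffee$g  (last char: 'g')
  sorted[4] = fee$gegf  (last char: 'f')
  sorted[5] = ffee$geg  (last char: 'g')
  sorted[6] = gegffee$  (last char: '$')
  sorted[7] = gffee$ge  (last char: 'e')
Last column: eefgfg$e
Original string S is at sorted index 6

Answer: eefgfg$e
6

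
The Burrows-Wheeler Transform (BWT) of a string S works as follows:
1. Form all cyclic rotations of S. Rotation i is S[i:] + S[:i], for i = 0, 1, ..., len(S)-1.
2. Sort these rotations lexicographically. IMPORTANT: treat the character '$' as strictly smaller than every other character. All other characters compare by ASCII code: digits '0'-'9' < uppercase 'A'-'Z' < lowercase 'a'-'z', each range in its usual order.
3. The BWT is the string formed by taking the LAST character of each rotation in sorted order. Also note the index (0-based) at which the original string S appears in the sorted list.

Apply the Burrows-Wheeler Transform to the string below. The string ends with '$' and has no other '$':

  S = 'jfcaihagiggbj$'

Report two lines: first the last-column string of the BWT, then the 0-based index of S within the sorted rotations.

All 14 rotations (rotation i = S[i:]+S[:i]):
  rot[0] = jfcaihagiggbj$
  rot[1] = fcaihagiggbj$j
  rot[2] = caihagiggbj$jf
  rot[3] = aihagiggbj$jfc
  rot[4] = ihagiggbj$jfca
  rot[5] = hagiggbj$jfcai
  rot[6] = agiggbj$jfcaih
  rot[7] = giggbj$jfcaiha
  rot[8] = iggbj$jfcaihag
  rot[9] = ggbj$jfcaihagi
  rot[10] = gbj$jfcaihagig
  rot[11] = bj$jfcaihagigg
  rot[12] = j$jfcaihagiggb
  rot[13] = $jfcaihagiggbj
Sorted (with $ < everything):
  sorted[0] = $jfcaihagiggbj  (last char: 'j')
  sorted[1] = agiggbj$jfcaih  (last char: 'h')
  sorted[2] = aihagiggbj$jfc  (last char: 'c')
  sorted[3] = bj$jfcaihagigg  (last char: 'g')
  sorted[4] = caihagiggbj$jf  (last char: 'f')
  sorted[5] = fcaihagiggbj$j  (last char: 'j')
  sorted[6] = gbj$jfcaihagig  (last char: 'g')
  sorted[7] = ggbj$jfcaihagi  (last char: 'i')
  sorted[8] = giggbj$jfcaiha  (last char: 'a')
  sorted[9] = hagiggbj$jfcai  (last char: 'i')
  sorted[10] = iggbj$jfcaihag  (last char: 'g')
  sorted[11] = ihagiggbj$jfca  (last char: 'a')
  sorted[12] = j$jfcaihagiggb  (last char: 'b')
  sorted[13] = jfcaihagiggbj$  (last char: '$')
Last column: jhcgfjgiaigab$
Original string S is at sorted index 13

Answer: jhcgfjgiaigab$
13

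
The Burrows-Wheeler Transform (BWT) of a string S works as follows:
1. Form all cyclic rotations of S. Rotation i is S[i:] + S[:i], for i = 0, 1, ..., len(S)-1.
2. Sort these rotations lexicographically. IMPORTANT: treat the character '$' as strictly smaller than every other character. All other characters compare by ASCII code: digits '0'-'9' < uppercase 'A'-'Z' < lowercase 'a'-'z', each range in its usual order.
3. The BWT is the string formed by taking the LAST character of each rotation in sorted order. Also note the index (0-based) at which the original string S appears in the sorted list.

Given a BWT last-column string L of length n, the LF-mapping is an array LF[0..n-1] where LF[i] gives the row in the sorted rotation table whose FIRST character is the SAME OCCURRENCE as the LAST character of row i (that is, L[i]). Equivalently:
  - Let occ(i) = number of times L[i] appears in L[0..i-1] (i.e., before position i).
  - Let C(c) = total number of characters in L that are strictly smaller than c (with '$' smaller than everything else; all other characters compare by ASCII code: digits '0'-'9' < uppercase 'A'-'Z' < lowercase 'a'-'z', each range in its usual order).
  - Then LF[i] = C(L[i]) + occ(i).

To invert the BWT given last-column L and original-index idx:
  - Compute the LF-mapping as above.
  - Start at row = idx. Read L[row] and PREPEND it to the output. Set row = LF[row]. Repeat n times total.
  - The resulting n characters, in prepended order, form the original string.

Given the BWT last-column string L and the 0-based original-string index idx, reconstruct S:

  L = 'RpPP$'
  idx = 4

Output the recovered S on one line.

LF mapping: 3 4 1 2 0
Walk LF starting at row 4, prepending L[row]:
  step 1: row=4, L[4]='$', prepend. Next row=LF[4]=0
  step 2: row=0, L[0]='R', prepend. Next row=LF[0]=3
  step 3: row=3, L[3]='P', prepend. Next row=LF[3]=2
  step 4: row=2, L[2]='P', prepend. Next row=LF[2]=1
  step 5: row=1, L[1]='p', prepend. Next row=LF[1]=4
Reversed output: pPPR$

Answer: pPPR$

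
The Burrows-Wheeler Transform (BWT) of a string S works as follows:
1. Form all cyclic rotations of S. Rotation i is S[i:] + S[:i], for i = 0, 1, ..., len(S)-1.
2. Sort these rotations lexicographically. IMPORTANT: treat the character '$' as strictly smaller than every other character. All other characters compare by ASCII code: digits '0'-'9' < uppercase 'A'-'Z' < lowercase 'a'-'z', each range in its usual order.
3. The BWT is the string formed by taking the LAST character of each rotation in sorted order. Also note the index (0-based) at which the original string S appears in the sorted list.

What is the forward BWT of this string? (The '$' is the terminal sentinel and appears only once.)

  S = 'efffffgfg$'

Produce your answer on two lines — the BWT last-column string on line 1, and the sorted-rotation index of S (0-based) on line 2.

Answer: g$efffgfff
1

Derivation:
All 10 rotations (rotation i = S[i:]+S[:i]):
  rot[0] = efffffgfg$
  rot[1] = fffffgfg$e
  rot[2] = ffffgfg$ef
  rot[3] = fffgfg$eff
  rot[4] = ffgfg$efff
  rot[5] = fgfg$effff
  rot[6] = gfg$efffff
  rot[7] = fg$efffffg
  rot[8] = g$efffffgf
  rot[9] = $efffffgfg
Sorted (with $ < everything):
  sorted[0] = $efffffgfg  (last char: 'g')
  sorted[1] = efffffgfg$  (last char: '$')
  sorted[2] = fffffgfg$e  (last char: 'e')
  sorted[3] = ffffgfg$ef  (last char: 'f')
  sorted[4] = fffgfg$eff  (last char: 'f')
  sorted[5] = ffgfg$efff  (last char: 'f')
  sorted[6] = fg$efffffg  (last char: 'g')
  sorted[7] = fgfg$effff  (last char: 'f')
  sorted[8] = g$efffffgf  (last char: 'f')
  sorted[9] = gfg$efffff  (last char: 'f')
Last column: g$efffgfff
Original string S is at sorted index 1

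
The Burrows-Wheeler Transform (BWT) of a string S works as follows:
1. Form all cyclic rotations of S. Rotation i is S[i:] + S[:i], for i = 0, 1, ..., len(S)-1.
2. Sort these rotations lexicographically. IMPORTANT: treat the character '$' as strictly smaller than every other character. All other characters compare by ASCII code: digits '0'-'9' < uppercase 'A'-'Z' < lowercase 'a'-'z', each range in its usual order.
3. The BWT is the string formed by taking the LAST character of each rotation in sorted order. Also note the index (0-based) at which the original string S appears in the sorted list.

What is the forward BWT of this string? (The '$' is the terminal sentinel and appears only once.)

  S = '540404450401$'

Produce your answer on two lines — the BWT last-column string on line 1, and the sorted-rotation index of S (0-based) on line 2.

All 13 rotations (rotation i = S[i:]+S[:i]):
  rot[0] = 540404450401$
  rot[1] = 40404450401$5
  rot[2] = 0404450401$54
  rot[3] = 404450401$540
  rot[4] = 04450401$5404
  rot[5] = 4450401$54040
  rot[6] = 450401$540404
  rot[7] = 50401$5404044
  rot[8] = 0401$54040445
  rot[9] = 401$540404450
  rot[10] = 01$5404044504
  rot[11] = 1$54040445040
  rot[12] = $540404450401
Sorted (with $ < everything):
  sorted[0] = $540404450401  (last char: '1')
  sorted[1] = 01$5404044504  (last char: '4')
  sorted[2] = 0401$54040445  (last char: '5')
  sorted[3] = 0404450401$54  (last char: '4')
  sorted[4] = 04450401$5404  (last char: '4')
  sorted[5] = 1$54040445040  (last char: '0')
  sorted[6] = 401$540404450  (last char: '0')
  sorted[7] = 40404450401$5  (last char: '5')
  sorted[8] = 404450401$540  (last char: '0')
  sorted[9] = 4450401$54040  (last char: '0')
  sorted[10] = 450401$540404  (last char: '4')
  sorted[11] = 50401$5404044  (last char: '4')
  sorted[12] = 540404450401$  (last char: '$')
Last column: 145440050044$
Original string S is at sorted index 12

Answer: 145440050044$
12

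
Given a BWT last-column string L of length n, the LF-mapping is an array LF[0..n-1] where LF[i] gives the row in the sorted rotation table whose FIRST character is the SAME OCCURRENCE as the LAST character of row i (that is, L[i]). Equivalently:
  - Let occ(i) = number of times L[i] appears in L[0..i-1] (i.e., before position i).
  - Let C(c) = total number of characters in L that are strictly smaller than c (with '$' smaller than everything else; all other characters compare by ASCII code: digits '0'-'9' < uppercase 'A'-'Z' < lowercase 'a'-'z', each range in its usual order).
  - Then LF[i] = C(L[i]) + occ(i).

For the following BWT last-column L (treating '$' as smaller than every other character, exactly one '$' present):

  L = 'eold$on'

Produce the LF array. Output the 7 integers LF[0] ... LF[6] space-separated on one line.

Answer: 2 5 3 1 0 6 4

Derivation:
Char counts: '$':1, 'd':1, 'e':1, 'l':1, 'n':1, 'o':2
C (first-col start): C('$')=0, C('d')=1, C('e')=2, C('l')=3, C('n')=4, C('o')=5
L[0]='e': occ=0, LF[0]=C('e')+0=2+0=2
L[1]='o': occ=0, LF[1]=C('o')+0=5+0=5
L[2]='l': occ=0, LF[2]=C('l')+0=3+0=3
L[3]='d': occ=0, LF[3]=C('d')+0=1+0=1
L[4]='$': occ=0, LF[4]=C('$')+0=0+0=0
L[5]='o': occ=1, LF[5]=C('o')+1=5+1=6
L[6]='n': occ=0, LF[6]=C('n')+0=4+0=4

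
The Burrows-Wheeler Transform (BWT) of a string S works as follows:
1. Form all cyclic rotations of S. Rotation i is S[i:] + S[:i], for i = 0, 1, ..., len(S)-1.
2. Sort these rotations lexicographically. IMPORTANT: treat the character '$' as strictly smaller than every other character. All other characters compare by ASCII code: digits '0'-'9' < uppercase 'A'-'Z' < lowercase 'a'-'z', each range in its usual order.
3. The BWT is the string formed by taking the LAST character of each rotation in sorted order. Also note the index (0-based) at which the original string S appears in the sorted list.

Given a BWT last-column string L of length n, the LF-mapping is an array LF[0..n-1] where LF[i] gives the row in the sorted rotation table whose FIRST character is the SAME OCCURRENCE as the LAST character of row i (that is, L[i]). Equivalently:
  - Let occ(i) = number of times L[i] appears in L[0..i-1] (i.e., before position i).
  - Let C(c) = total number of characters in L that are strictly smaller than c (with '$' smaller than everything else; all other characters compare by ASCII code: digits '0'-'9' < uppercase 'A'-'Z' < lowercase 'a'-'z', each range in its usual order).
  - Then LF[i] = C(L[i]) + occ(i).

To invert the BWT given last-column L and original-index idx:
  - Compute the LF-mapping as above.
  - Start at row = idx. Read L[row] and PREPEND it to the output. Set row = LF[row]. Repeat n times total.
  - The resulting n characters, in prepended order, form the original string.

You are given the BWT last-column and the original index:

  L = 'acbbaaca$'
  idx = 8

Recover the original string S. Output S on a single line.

LF mapping: 1 7 5 6 2 3 8 4 0
Walk LF starting at row 8, prepending L[row]:
  step 1: row=8, L[8]='$', prepend. Next row=LF[8]=0
  step 2: row=0, L[0]='a', prepend. Next row=LF[0]=1
  step 3: row=1, L[1]='c', prepend. Next row=LF[1]=7
  step 4: row=7, L[7]='a', prepend. Next row=LF[7]=4
  step 5: row=4, L[4]='a', prepend. Next row=LF[4]=2
  step 6: row=2, L[2]='b', prepend. Next row=LF[2]=5
  step 7: row=5, L[5]='a', prepend. Next row=LF[5]=3
  step 8: row=3, L[3]='b', prepend. Next row=LF[3]=6
  step 9: row=6, L[6]='c', prepend. Next row=LF[6]=8
Reversed output: cbabaaca$

Answer: cbabaaca$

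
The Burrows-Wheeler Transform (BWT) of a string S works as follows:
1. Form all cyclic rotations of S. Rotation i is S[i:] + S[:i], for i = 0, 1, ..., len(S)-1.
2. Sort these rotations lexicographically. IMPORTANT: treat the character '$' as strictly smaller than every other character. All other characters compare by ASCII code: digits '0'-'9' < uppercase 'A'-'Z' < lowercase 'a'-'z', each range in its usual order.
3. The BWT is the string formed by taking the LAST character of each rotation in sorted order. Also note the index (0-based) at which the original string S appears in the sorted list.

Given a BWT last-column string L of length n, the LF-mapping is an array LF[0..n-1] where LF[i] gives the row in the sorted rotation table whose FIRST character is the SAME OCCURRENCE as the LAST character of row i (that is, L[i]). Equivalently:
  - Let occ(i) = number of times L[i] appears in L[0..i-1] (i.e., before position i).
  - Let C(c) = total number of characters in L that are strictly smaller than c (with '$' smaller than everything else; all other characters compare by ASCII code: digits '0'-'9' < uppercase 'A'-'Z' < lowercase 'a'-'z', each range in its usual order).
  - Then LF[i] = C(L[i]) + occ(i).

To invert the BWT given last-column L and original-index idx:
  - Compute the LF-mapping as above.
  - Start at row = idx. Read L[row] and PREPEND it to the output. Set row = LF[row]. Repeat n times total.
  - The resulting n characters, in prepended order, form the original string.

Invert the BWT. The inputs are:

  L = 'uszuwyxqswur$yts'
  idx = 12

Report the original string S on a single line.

Answer: xtyyszrwuwsusqu$

Derivation:
LF mapping: 7 3 15 8 10 13 12 1 4 11 9 2 0 14 6 5
Walk LF starting at row 12, prepending L[row]:
  step 1: row=12, L[12]='$', prepend. Next row=LF[12]=0
  step 2: row=0, L[0]='u', prepend. Next row=LF[0]=7
  step 3: row=7, L[7]='q', prepend. Next row=LF[7]=1
  step 4: row=1, L[1]='s', prepend. Next row=LF[1]=3
  step 5: row=3, L[3]='u', prepend. Next row=LF[3]=8
  step 6: row=8, L[8]='s', prepend. Next row=LF[8]=4
  step 7: row=4, L[4]='w', prepend. Next row=LF[4]=10
  step 8: row=10, L[10]='u', prepend. Next row=LF[10]=9
  step 9: row=9, L[9]='w', prepend. Next row=LF[9]=11
  step 10: row=11, L[11]='r', prepend. Next row=LF[11]=2
  step 11: row=2, L[2]='z', prepend. Next row=LF[2]=15
  step 12: row=15, L[15]='s', prepend. Next row=LF[15]=5
  step 13: row=5, L[5]='y', prepend. Next row=LF[5]=13
  step 14: row=13, L[13]='y', prepend. Next row=LF[13]=14
  step 15: row=14, L[14]='t', prepend. Next row=LF[14]=6
  step 16: row=6, L[6]='x', prepend. Next row=LF[6]=12
Reversed output: xtyyszrwuwsusqu$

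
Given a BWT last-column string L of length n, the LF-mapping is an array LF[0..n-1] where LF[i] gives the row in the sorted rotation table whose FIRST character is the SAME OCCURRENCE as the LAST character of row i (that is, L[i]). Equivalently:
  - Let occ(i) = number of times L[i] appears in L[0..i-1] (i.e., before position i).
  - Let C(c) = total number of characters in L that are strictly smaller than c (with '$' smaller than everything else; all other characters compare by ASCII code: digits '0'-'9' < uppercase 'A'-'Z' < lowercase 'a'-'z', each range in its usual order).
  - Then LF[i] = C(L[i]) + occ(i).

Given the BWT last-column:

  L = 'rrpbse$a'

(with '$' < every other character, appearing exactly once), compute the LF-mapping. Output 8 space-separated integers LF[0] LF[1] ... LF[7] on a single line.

Char counts: '$':1, 'a':1, 'b':1, 'e':1, 'p':1, 'r':2, 's':1
C (first-col start): C('$')=0, C('a')=1, C('b')=2, C('e')=3, C('p')=4, C('r')=5, C('s')=7
L[0]='r': occ=0, LF[0]=C('r')+0=5+0=5
L[1]='r': occ=1, LF[1]=C('r')+1=5+1=6
L[2]='p': occ=0, LF[2]=C('p')+0=4+0=4
L[3]='b': occ=0, LF[3]=C('b')+0=2+0=2
L[4]='s': occ=0, LF[4]=C('s')+0=7+0=7
L[5]='e': occ=0, LF[5]=C('e')+0=3+0=3
L[6]='$': occ=0, LF[6]=C('$')+0=0+0=0
L[7]='a': occ=0, LF[7]=C('a')+0=1+0=1

Answer: 5 6 4 2 7 3 0 1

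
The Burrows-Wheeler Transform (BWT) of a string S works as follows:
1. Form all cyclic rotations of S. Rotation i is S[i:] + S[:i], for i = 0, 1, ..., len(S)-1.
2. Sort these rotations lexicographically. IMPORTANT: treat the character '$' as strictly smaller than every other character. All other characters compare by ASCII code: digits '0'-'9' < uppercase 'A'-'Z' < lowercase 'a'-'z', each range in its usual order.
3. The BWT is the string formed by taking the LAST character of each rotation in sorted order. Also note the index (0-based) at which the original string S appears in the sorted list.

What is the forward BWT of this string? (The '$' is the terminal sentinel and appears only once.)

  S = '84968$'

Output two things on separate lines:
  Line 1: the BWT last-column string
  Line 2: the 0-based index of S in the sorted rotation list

Answer: 8896$4
4

Derivation:
All 6 rotations (rotation i = S[i:]+S[:i]):
  rot[0] = 84968$
  rot[1] = 4968$8
  rot[2] = 968$84
  rot[3] = 68$849
  rot[4] = 8$8496
  rot[5] = $84968
Sorted (with $ < everything):
  sorted[0] = $84968  (last char: '8')
  sorted[1] = 4968$8  (last char: '8')
  sorted[2] = 68$849  (last char: '9')
  sorted[3] = 8$8496  (last char: '6')
  sorted[4] = 84968$  (last char: '$')
  sorted[5] = 968$84  (last char: '4')
Last column: 8896$4
Original string S is at sorted index 4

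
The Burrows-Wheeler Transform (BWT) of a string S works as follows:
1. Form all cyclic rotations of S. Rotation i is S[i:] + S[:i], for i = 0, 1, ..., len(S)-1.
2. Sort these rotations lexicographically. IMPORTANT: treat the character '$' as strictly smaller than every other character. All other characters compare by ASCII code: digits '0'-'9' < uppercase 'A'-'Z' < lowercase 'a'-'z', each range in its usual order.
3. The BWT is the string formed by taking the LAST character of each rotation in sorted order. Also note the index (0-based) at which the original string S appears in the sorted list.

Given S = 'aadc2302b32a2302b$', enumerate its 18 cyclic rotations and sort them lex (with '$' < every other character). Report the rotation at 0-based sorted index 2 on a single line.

All 18 rotations (rotation i = S[i:]+S[:i]):
  rot[0] = aadc2302b32a2302b$
  rot[1] = adc2302b32a2302b$a
  rot[2] = dc2302b32a2302b$aa
  rot[3] = c2302b32a2302b$aad
  rot[4] = 2302b32a2302b$aadc
  rot[5] = 302b32a2302b$aadc2
  rot[6] = 02b32a2302b$aadc23
  rot[7] = 2b32a2302b$aadc230
  rot[8] = b32a2302b$aadc2302
  rot[9] = 32a2302b$aadc2302b
  rot[10] = 2a2302b$aadc2302b3
  rot[11] = a2302b$aadc2302b32
  rot[12] = 2302b$aadc2302b32a
  rot[13] = 302b$aadc2302b32a2
  rot[14] = 02b$aadc2302b32a23
  rot[15] = 2b$aadc2302b32a230
  rot[16] = b$aadc2302b32a2302
  rot[17] = $aadc2302b32a2302b
Sorted (with $ < everything):
  sorted[0] = $aadc2302b32a2302b
  sorted[1] = 02b$aadc2302b32a23
  sorted[2] = 02b32a2302b$aadc23
  sorted[3] = 2302b$aadc2302b32a
  sorted[4] = 2302b32a2302b$aadc
  sorted[5] = 2a2302b$aadc2302b3
  sorted[6] = 2b$aadc2302b32a230
  sorted[7] = 2b32a2302b$aadc230
  sorted[8] = 302b$aadc2302b32a2
  sorted[9] = 302b32a2302b$aadc2
  sorted[10] = 32a2302b$aadc2302b
  sorted[11] = a2302b$aadc2302b32
  sorted[12] = aadc2302b32a2302b$
  sorted[13] = adc2302b32a2302b$a
  sorted[14] = b$aadc2302b32a2302
  sorted[15] = b32a2302b$aadc2302
  sorted[16] = c2302b32a2302b$aad
  sorted[17] = dc2302b32a2302b$aa
sorted[2] = 02b32a2302b$aadc23

Answer: 02b32a2302b$aadc23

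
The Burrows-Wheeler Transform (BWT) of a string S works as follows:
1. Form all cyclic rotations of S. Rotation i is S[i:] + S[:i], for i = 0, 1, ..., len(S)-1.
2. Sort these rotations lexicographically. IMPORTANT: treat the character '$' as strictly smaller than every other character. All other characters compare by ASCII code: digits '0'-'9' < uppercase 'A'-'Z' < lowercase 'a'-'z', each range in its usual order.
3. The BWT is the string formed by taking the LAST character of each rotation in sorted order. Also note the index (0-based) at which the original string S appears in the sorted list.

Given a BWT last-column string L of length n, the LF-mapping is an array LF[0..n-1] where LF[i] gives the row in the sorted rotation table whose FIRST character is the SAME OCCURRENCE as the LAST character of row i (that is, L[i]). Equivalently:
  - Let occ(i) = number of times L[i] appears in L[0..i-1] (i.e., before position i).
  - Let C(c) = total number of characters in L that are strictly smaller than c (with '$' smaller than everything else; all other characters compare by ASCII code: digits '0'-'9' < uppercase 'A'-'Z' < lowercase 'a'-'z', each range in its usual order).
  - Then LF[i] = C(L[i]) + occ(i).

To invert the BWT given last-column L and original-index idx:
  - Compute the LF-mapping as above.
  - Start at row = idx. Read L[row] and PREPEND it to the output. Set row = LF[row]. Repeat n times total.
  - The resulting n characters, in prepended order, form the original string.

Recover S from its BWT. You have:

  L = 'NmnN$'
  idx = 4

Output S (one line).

Answer: nNmN$

Derivation:
LF mapping: 1 3 4 2 0
Walk LF starting at row 4, prepending L[row]:
  step 1: row=4, L[4]='$', prepend. Next row=LF[4]=0
  step 2: row=0, L[0]='N', prepend. Next row=LF[0]=1
  step 3: row=1, L[1]='m', prepend. Next row=LF[1]=3
  step 4: row=3, L[3]='N', prepend. Next row=LF[3]=2
  step 5: row=2, L[2]='n', prepend. Next row=LF[2]=4
Reversed output: nNmN$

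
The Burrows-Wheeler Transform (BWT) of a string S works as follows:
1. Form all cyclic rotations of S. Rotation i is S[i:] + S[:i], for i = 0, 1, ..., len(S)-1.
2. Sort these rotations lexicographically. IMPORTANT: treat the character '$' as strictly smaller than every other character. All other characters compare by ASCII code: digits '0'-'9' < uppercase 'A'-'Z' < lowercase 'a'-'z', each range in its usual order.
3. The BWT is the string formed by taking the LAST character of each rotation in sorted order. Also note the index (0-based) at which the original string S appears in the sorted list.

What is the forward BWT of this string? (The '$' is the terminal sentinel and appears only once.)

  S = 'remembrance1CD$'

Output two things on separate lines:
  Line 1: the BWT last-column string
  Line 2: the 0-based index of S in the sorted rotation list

Answer: De1Crmncmreeab$
14

Derivation:
All 15 rotations (rotation i = S[i:]+S[:i]):
  rot[0] = remembrance1CD$
  rot[1] = emembrance1CD$r
  rot[2] = membrance1CD$re
  rot[3] = embrance1CD$rem
  rot[4] = mbrance1CD$reme
  rot[5] = brance1CD$remem
  rot[6] = rance1CD$rememb
  rot[7] = ance1CD$remembr
  rot[8] = nce1CD$remembra
  rot[9] = ce1CD$remembran
  rot[10] = e1CD$remembranc
  rot[11] = 1CD$remembrance
  rot[12] = CD$remembrance1
  rot[13] = D$remembrance1C
  rot[14] = $remembrance1CD
Sorted (with $ < everything):
  sorted[0] = $remembrance1CD  (last char: 'D')
  sorted[1] = 1CD$remembrance  (last char: 'e')
  sorted[2] = CD$remembrance1  (last char: '1')
  sorted[3] = D$remembrance1C  (last char: 'C')
  sorted[4] = ance1CD$remembr  (last char: 'r')
  sorted[5] = brance1CD$remem  (last char: 'm')
  sorted[6] = ce1CD$remembran  (last char: 'n')
  sorted[7] = e1CD$remembranc  (last char: 'c')
  sorted[8] = embrance1CD$rem  (last char: 'm')
  sorted[9] = emembrance1CD$r  (last char: 'r')
  sorted[10] = mbrance1CD$reme  (last char: 'e')
  sorted[11] = membrance1CD$re  (last char: 'e')
  sorted[12] = nce1CD$remembra  (last char: 'a')
  sorted[13] = rance1CD$rememb  (last char: 'b')
  sorted[14] = remembrance1CD$  (last char: '$')
Last column: De1Crmncmreeab$
Original string S is at sorted index 14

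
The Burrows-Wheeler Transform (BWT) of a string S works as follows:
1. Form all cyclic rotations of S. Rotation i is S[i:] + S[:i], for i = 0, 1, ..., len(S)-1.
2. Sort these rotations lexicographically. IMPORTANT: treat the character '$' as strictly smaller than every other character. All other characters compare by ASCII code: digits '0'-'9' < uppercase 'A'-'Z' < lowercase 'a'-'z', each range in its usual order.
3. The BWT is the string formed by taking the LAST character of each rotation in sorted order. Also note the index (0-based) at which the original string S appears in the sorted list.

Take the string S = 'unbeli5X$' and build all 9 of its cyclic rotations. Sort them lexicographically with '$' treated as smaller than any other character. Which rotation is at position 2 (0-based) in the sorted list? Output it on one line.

Answer: X$unbeli5

Derivation:
All 9 rotations (rotation i = S[i:]+S[:i]):
  rot[0] = unbeli5X$
  rot[1] = nbeli5X$u
  rot[2] = beli5X$un
  rot[3] = eli5X$unb
  rot[4] = li5X$unbe
  rot[5] = i5X$unbel
  rot[6] = 5X$unbeli
  rot[7] = X$unbeli5
  rot[8] = $unbeli5X
Sorted (with $ < everything):
  sorted[0] = $unbeli5X
  sorted[1] = 5X$unbeli
  sorted[2] = X$unbeli5
  sorted[3] = beli5X$un
  sorted[4] = eli5X$unb
  sorted[5] = i5X$unbel
  sorted[6] = li5X$unbe
  sorted[7] = nbeli5X$u
  sorted[8] = unbeli5X$
sorted[2] = X$unbeli5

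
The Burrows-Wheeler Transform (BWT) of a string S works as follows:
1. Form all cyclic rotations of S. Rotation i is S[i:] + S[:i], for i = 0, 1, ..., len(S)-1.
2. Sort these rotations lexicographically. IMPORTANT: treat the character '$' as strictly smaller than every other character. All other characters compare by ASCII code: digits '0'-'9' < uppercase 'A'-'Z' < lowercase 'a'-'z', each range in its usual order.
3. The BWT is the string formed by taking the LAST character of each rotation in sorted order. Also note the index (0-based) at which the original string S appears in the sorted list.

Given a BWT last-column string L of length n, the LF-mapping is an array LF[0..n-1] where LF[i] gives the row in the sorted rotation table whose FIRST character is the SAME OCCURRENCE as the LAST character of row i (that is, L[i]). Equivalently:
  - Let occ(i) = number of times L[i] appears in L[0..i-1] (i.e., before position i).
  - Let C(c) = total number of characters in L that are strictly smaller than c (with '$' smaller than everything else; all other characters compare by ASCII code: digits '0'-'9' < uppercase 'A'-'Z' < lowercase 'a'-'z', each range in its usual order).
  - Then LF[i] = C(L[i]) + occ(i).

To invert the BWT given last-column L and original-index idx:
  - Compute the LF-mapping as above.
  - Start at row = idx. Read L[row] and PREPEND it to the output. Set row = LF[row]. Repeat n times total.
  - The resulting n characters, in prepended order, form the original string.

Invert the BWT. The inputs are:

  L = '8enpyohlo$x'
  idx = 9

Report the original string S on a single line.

Answer: xylophone8$

Derivation:
LF mapping: 1 2 5 8 10 6 3 4 7 0 9
Walk LF starting at row 9, prepending L[row]:
  step 1: row=9, L[9]='$', prepend. Next row=LF[9]=0
  step 2: row=0, L[0]='8', prepend. Next row=LF[0]=1
  step 3: row=1, L[1]='e', prepend. Next row=LF[1]=2
  step 4: row=2, L[2]='n', prepend. Next row=LF[2]=5
  step 5: row=5, L[5]='o', prepend. Next row=LF[5]=6
  step 6: row=6, L[6]='h', prepend. Next row=LF[6]=3
  step 7: row=3, L[3]='p', prepend. Next row=LF[3]=8
  step 8: row=8, L[8]='o', prepend. Next row=LF[8]=7
  step 9: row=7, L[7]='l', prepend. Next row=LF[7]=4
  step 10: row=4, L[4]='y', prepend. Next row=LF[4]=10
  step 11: row=10, L[10]='x', prepend. Next row=LF[10]=9
Reversed output: xylophone8$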